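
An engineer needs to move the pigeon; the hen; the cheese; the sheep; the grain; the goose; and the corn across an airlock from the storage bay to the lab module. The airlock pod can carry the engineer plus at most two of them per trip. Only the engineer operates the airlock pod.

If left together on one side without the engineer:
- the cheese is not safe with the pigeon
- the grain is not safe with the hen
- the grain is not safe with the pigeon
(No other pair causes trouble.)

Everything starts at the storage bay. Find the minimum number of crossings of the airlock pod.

7

Counting alone: the engineer can take at most 2 across per trip to the lab module, so moving all 7 needs at least 4 loaded trips out, with a return between consecutive ones — at least 7 crossings.
The plan below uses exactly 7 crossings, so it is optimal:
1. Engineer goes to the lab module with the hen and the pigeon.  [the storage bay: the cheese, the corn, the goose, the grain, the sheep | the lab module: the hen, the pigeon]
2. Engineer goes back to the storage bay alone.  [the storage bay: the cheese, the corn, the goose, the grain, the sheep | the lab module: the hen, the pigeon]
3. Engineer goes to the lab module with the sheep.  [the storage bay: the cheese, the corn, the goose, the grain | the lab module: the hen, the pigeon, the sheep]
4. Engineer goes back to the storage bay alone.  [the storage bay: the cheese, the corn, the goose, the grain | the lab module: the hen, the pigeon, the sheep]
5. Engineer goes to the lab module with the corn and the goose.  [the storage bay: the cheese, the grain | the lab module: the corn, the goose, the hen, the pigeon, the sheep]
6. Engineer goes back to the storage bay alone.  [the storage bay: the cheese, the grain | the lab module: the corn, the goose, the hen, the pigeon, the sheep]
7. Engineer goes to the lab module with the cheese and the grain.  [the storage bay: — | the lab module: the cheese, the corn, the goose, the grain, the hen, the pigeon, the sheep]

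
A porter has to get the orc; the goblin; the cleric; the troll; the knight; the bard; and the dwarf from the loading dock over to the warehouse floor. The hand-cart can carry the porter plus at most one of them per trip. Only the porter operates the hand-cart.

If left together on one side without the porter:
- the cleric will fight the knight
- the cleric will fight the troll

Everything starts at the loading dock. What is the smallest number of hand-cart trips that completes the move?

Counting alone: the porter can take at most 1 across per trip to the warehouse floor, so moving all 7 needs at least 7 loaded trips out, with a return between consecutive ones — at least 13 crossings.
The safety rule pushes this higher. Following every safe sequence of crossings, the most of the 7 that can be at the warehouse floor as the hand-cart arrives there on crossing 13 is 6 — never all 7.
So no plan with fewer than 15 crossings exists, and this one achieves 15:
1. Porter goes to the warehouse floor with the cleric.
2. Porter goes back to the loading dock alone.
3. Porter goes to the warehouse floor with the orc.
4. Porter goes back to the loading dock alone.
5. Porter goes to the warehouse floor with the goblin.
6. Porter goes back to the loading dock alone.
7. Porter goes to the warehouse floor with the troll.
8. Porter goes back to the loading dock with the cleric.
9. Porter goes to the warehouse floor with the knight.
10. Porter goes back to the loading dock alone.
11. Porter goes to the warehouse floor with the bard.
12. Porter goes back to the loading dock alone.
13. Porter goes to the warehouse floor with the dwarf.
14. Porter goes back to the loading dock alone.
15. Porter goes to the warehouse floor with the cleric.

15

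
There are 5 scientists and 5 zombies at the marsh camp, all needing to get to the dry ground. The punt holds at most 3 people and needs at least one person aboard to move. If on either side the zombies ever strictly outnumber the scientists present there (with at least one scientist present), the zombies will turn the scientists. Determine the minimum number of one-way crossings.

Counting alone: each trip to the dry ground takes at most 3 across and each return brings at least 1 back, so after t trips out (and t−1 returns) at most 3t − (t−1) of the 10 are across; that first reaches 10 at t = 5, so at least 9 crossings are needed.
The safety rule pushes this higher. Following every safe sequence of crossings, the most of the 10 that can be at the dry ground as the punt arrives there on crossing 9 is 9 — never all 10.
So no plan with fewer than 11 crossings exists, and this one achieves 11:
1. 2 zombies → the dry ground.  (the marsh camp: 5S 3Z; the dry ground: 0S 2Z)
2. 1 zombie ← the marsh camp.  (the marsh camp: 5S 4Z; the dry ground: 0S 1Z)
3. 3 zombies → the dry ground.  (the marsh camp: 5S 1Z; the dry ground: 0S 4Z)
4. 1 zombie ← the marsh camp.  (the marsh camp: 5S 2Z; the dry ground: 0S 3Z)
5. 3 scientists → the dry ground.  (the marsh camp: 2S 2Z; the dry ground: 3S 3Z)
6. 1 scientist and 1 zombie ← the marsh camp.  (the marsh camp: 3S 3Z; the dry ground: 2S 2Z)
7. 3 scientists → the dry ground.  (the marsh camp: 0S 3Z; the dry ground: 5S 2Z)
8. 1 zombie ← the marsh camp.  (the marsh camp: 0S 4Z; the dry ground: 5S 1Z)
9. 2 zombies → the dry ground.  (the marsh camp: 0S 2Z; the dry ground: 5S 3Z)
10. 1 zombie ← the marsh camp.  (the marsh camp: 0S 3Z; the dry ground: 5S 2Z)
11. 3 zombies → the dry ground.  (the marsh camp: 0S 0Z; the dry ground: 5S 5Z)

11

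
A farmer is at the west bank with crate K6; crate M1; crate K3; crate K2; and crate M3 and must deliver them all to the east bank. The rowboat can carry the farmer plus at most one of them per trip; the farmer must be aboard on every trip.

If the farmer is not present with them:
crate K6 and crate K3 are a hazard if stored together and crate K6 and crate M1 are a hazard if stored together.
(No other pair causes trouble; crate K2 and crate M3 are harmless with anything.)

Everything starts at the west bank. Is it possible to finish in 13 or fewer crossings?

Yes — this plan uses 11 crossings (≤ 13):
1. Farmer goes to the east bank with crate K6.  [the west bank: crate K2, crate K3, crate M1, crate M3 | the east bank: crate K6]
2. Farmer goes back to the west bank alone.  [the west bank: crate K2, crate K3, crate M1, crate M3 | the east bank: crate K6]
3. Farmer goes to the east bank with crate M1.  [the west bank: crate K2, crate K3, crate M3 | the east bank: crate K6, crate M1]
4. Farmer goes back to the west bank with crate K6.  [the west bank: crate K2, crate K3, crate K6, crate M3 | the east bank: crate M1]
5. Farmer goes to the east bank with crate K3.  [the west bank: crate K2, crate K6, crate M3 | the east bank: crate K3, crate M1]
6. Farmer goes back to the west bank alone.  [the west bank: crate K2, crate K6, crate M3 | the east bank: crate K3, crate M1]
7. Farmer goes to the east bank with crate K2.  [the west bank: crate K6, crate M3 | the east bank: crate K2, crate K3, crate M1]
8. Farmer goes back to the west bank alone.  [the west bank: crate K6, crate M3 | the east bank: crate K2, crate K3, crate M1]
9. Farmer goes to the east bank with crate M3.  [the west bank: crate K6 | the east bank: crate K2, crate K3, crate M1, crate M3]
10. Farmer goes back to the west bank alone.  [the west bank: crate K6 | the east bank: crate K2, crate K3, crate M1, crate M3]
11. Farmer goes to the east bank with crate K6.  [the west bank: — | the east bank: crate K2, crate K3, crate K6, crate M1, crate M3]

Yes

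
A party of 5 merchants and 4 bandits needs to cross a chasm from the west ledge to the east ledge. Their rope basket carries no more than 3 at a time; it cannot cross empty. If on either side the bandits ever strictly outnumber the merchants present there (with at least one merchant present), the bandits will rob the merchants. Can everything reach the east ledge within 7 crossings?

Yes — this plan uses 7 crossings (≤ 7):
1. 3 bandits → the east ledge.  (the west ledge: 5M 1B; the east ledge: 0M 3B)
2. 1 bandit ← the west ledge.  (the west ledge: 5M 2B; the east ledge: 0M 2B)
3. 3 merchants → the east ledge.  (the west ledge: 2M 2B; the east ledge: 3M 2B)
4. 1 merchant ← the west ledge.  (the west ledge: 3M 2B; the east ledge: 2M 2B)
5. 2 merchants and 1 bandit → the east ledge.  (the west ledge: 1M 1B; the east ledge: 4M 3B)
6. 1 merchant ← the west ledge.  (the west ledge: 2M 1B; the east ledge: 3M 3B)
7. 2 merchants and 1 bandit → the east ledge.  (the west ledge: 0M 0B; the east ledge: 5M 4B)

Yes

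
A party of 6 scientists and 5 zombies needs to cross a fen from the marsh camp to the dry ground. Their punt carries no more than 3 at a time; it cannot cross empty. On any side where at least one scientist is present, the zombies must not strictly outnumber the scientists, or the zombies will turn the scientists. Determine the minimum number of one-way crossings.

Counting alone: each trip to the dry ground takes at most 3 across and each return brings at least 1 back, so after t trips out (and t−1 returns) at most 3t − (t−1) of the 11 are across; that first reaches 11 at t = 5, so at least 9 crossings are needed.
The plan below uses exactly 9 crossings, so it is optimal:
1. 3 zombies → the dry ground.  (the marsh camp: 6S 2Z; the dry ground: 0S 3Z)
2. 1 zombie ← the marsh camp.  (the marsh camp: 6S 3Z; the dry ground: 0S 2Z)
3. 3 scientists → the dry ground.  (the marsh camp: 3S 3Z; the dry ground: 3S 2Z)
4. 1 scientist ← the marsh camp.  (the marsh camp: 4S 3Z; the dry ground: 2S 2Z)
5. 2 scientists and 1 zombie → the dry ground.  (the marsh camp: 2S 2Z; the dry ground: 4S 3Z)
6. 1 scientist ← the marsh camp.  (the marsh camp: 3S 2Z; the dry ground: 3S 3Z)
7. 2 scientists and 1 zombie → the dry ground.  (the marsh camp: 1S 1Z; the dry ground: 5S 4Z)
8. 1 scientist ← the marsh camp.  (the marsh camp: 2S 1Z; the dry ground: 4S 4Z)
9. 2 scientists and 1 zombie → the dry ground.  (the marsh camp: 0S 0Z; the dry ground: 6S 5Z)

9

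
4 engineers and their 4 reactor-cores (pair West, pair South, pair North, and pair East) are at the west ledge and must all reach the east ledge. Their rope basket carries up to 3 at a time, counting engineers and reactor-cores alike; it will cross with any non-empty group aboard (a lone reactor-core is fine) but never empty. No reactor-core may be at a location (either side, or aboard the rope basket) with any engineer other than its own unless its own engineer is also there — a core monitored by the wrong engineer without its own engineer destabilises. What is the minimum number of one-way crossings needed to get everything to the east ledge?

Counting alone: each trip to the east ledge takes at most 3 across and each return brings at least 1 back, so after t trips out (and t−1 returns) at most 3t − (t−1) of the 8 are across; that first reaches 8 at t = 4, so at least 7 crossings are needed.
The safety rule pushes this higher. Following every safe sequence of crossings, the most of the 8 that can be at the east ledge as the rope basket arrives there on crossing 7 is 7 — never all 8.
So no plan with fewer than 9 crossings exists, and this one achieves 9:
1. engineer West and reactor-core West cross → the east ledge.
2. engineer West crosses ← the west ledge.
3. engineer South, engineer West, and reactor-core South cross → the east ledge.
4. engineer West and reactor-core West cross ← the west ledge.
5. engineer East, engineer North, and engineer West cross → the east ledge.
6. reactor-core South crosses ← the west ledge.
7. reactor-core South and reactor-core West cross → the east ledge.
8. reactor-core West crosses ← the west ledge.
9. reactor-core East, reactor-core North, and reactor-core West cross → the east ledge.

9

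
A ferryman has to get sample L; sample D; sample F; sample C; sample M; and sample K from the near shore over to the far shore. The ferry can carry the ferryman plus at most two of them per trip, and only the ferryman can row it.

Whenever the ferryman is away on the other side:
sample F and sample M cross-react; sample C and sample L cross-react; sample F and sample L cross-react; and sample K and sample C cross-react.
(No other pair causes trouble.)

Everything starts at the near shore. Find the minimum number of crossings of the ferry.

Counting alone: the ferryman can take at most 2 across per trip to the far shore, so moving all 6 needs at least 3 loaded trips out, with a return between consecutive ones — at least 5 crossings.
The safety rule pushes this higher. Following every safe sequence of crossings, the most of the 6 that can be at the far shore as the ferry arrives there on crossing 5 is 5 — never all 6.
So no plan with fewer than 7 crossings exists, and this one achieves 7:
1. Ferryman goes to the far shore with sample C and sample F.
2. Ferryman goes back to the near shore alone.
3. Ferryman goes to the far shore with sample D and sample L.
4. Ferryman goes back to the near shore with sample C and sample F.
5. Ferryman goes to the far shore with sample K and sample M.
6. Ferryman goes back to the near shore alone.
7. Ferryman goes to the far shore with sample C and sample F.

7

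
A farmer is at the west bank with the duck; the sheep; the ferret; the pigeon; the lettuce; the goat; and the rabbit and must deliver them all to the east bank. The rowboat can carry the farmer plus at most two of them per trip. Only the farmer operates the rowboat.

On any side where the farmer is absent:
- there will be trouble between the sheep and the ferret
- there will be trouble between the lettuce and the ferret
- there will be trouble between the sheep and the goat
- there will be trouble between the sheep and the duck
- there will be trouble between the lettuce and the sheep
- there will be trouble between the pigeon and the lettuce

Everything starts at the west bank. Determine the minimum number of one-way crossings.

Counting alone: the farmer can take at most 2 across per trip to the east bank, so moving all 7 needs at least 4 loaded trips out, with a return between consecutive ones — at least 7 crossings.
The safety rule pushes this higher. Following every safe sequence of crossings, the most of the 7 that can be at the east bank as the rowboat arrives there on crossings 7, 9 is 5, 6 respectively — never all 7.
So no plan with fewer than 11 crossings exists, and this one achieves 11:
1. Farmer goes to the east bank with the lettuce and the sheep.  [the west bank: the duck, the ferret, the goat, the pigeon, the rabbit | the east bank: the lettuce, the sheep]
2. Farmer goes back to the west bank with the sheep.  [the west bank: the duck, the ferret, the goat, the pigeon, the rabbit, the sheep | the east bank: the lettuce]
3. Farmer goes to the east bank with the duck and the sheep.  [the west bank: the ferret, the goat, the pigeon, the rabbit | the east bank: the duck, the lettuce, the sheep]
4. Farmer goes back to the west bank with the sheep.  [the west bank: the ferret, the goat, the pigeon, the rabbit, the sheep | the east bank: the duck, the lettuce]
5. Farmer goes to the east bank with the goat and the sheep.  [the west bank: the ferret, the pigeon, the rabbit | the east bank: the duck, the goat, the lettuce, the sheep]
6. Farmer goes back to the west bank with the sheep.  [the west bank: the ferret, the pigeon, the rabbit, the sheep | the east bank: the duck, the goat, the lettuce]
7. Farmer goes to the east bank with the rabbit and the sheep.  [the west bank: the ferret, the pigeon | the east bank: the duck, the goat, the lettuce, the rabbit, the sheep]
8. Farmer goes back to the west bank with the sheep.  [the west bank: the ferret, the pigeon, the sheep | the east bank: the duck, the goat, the lettuce, the rabbit]
9. Farmer goes to the east bank with the ferret and the pigeon.  [the west bank: the sheep | the east bank: the duck, the ferret, the goat, the lettuce, the pigeon, the rabbit]
10. Farmer goes back to the west bank with the lettuce.  [the west bank: the lettuce, the sheep | the east bank: the duck, the ferret, the goat, the pigeon, the rabbit]
11. Farmer goes to the east bank with the lettuce and the sheep.  [the west bank: — | the east bank: the duck, the ferret, the goat, the lettuce, the pigeon, the rabbit, the sheep]

11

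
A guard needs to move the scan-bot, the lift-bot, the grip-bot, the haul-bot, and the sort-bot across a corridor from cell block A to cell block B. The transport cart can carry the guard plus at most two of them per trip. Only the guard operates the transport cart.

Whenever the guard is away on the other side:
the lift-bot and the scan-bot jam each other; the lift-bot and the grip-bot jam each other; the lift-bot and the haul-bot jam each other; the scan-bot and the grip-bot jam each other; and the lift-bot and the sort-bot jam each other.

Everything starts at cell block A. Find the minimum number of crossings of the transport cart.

7

Counting alone: the guard can take at most 2 across per trip to cell block B, so moving all 5 needs at least 3 loaded trips out, with a return between consecutive ones — at least 5 crossings.
The safety rule pushes this higher. Following every safe sequence of crossings, the most of the 5 that can be at cell block B as the transport cart arrives there on crossing 5 is 4 — never all 5.
So no plan with fewer than 7 crossings exists, and this one achieves 7:
1. Guard goes to cell block B with the lift-bot and the scan-bot.  [cell block A: the grip-bot, the haul-bot, the sort-bot | cell block B: the lift-bot, the scan-bot]
2. Guard goes back to cell block A with the scan-bot.  [cell block A: the grip-bot, the haul-bot, the scan-bot, the sort-bot | cell block B: the lift-bot]
3. Guard goes to cell block B with the haul-bot and the scan-bot.  [cell block A: the grip-bot, the sort-bot | cell block B: the haul-bot, the lift-bot, the scan-bot]
4. Guard goes back to cell block A with the lift-bot.  [cell block A: the grip-bot, the lift-bot, the sort-bot | cell block B: the haul-bot, the scan-bot]
5. Guard goes to cell block B with the lift-bot and the sort-bot.  [cell block A: the grip-bot | cell block B: the haul-bot, the lift-bot, the scan-bot, the sort-bot]
6. Guard goes back to cell block A with the lift-bot.  [cell block A: the grip-bot, the lift-bot | cell block B: the haul-bot, the scan-bot, the sort-bot]
7. Guard goes to cell block B with the grip-bot and the lift-bot.  [cell block A: — | cell block B: the grip-bot, the haul-bot, the lift-bot, the scan-bot, the sort-bot]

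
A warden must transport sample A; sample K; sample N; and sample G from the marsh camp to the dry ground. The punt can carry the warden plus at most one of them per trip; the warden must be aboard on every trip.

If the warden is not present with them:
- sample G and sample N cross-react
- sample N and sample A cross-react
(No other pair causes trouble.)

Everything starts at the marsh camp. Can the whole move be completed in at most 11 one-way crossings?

Yes

Yes — this plan uses 9 crossings (≤ 11):
1. Warden goes to the dry ground with sample N.  [the marsh camp: sample A, sample G, sample K | the dry ground: sample N]
2. Warden goes back to the marsh camp alone.  [the marsh camp: sample A, sample G, sample K | the dry ground: sample N]
3. Warden goes to the dry ground with sample A.  [the marsh camp: sample G, sample K | the dry ground: sample A, sample N]
4. Warden goes back to the marsh camp with sample N.  [the marsh camp: sample G, sample K, sample N | the dry ground: sample A]
5. Warden goes to the dry ground with sample G.  [the marsh camp: sample K, sample N | the dry ground: sample A, sample G]
6. Warden goes back to the marsh camp alone.  [the marsh camp: sample K, sample N | the dry ground: sample A, sample G]
7. Warden goes to the dry ground with sample K.  [the marsh camp: sample N | the dry ground: sample A, sample G, sample K]
8. Warden goes back to the marsh camp alone.  [the marsh camp: sample N | the dry ground: sample A, sample G, sample K]
9. Warden goes to the dry ground with sample N.  [the marsh camp: — | the dry ground: sample A, sample G, sample K, sample N]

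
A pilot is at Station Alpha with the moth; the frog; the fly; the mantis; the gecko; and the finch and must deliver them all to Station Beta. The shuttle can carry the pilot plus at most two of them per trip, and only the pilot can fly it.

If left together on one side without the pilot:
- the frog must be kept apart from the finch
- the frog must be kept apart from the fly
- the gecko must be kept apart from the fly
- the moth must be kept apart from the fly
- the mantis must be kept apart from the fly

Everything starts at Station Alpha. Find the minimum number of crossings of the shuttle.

Counting alone: the pilot can take at most 2 across per trip to Station Beta, so moving all 6 needs at least 3 loaded trips out, with a return between consecutive ones — at least 5 crossings.
The safety rule pushes this higher. Following every safe sequence of crossings, the most of the 6 that can be at Station Beta as the shuttle arrives there on crossing 5 is 5 — never all 6.
So no plan with fewer than 7 crossings exists, and this one achieves 7:
1. Pilot goes to Station Beta with the fly and the frog.
2. Pilot goes back to Station Alpha with the frog.
3. Pilot goes to Station Beta with the frog and the moth.
4. Pilot goes back to Station Alpha with the fly.
5. Pilot goes to Station Beta with the gecko and the mantis.
6. Pilot goes back to Station Alpha alone.
7. Pilot goes to Station Beta with the finch and the fly.

7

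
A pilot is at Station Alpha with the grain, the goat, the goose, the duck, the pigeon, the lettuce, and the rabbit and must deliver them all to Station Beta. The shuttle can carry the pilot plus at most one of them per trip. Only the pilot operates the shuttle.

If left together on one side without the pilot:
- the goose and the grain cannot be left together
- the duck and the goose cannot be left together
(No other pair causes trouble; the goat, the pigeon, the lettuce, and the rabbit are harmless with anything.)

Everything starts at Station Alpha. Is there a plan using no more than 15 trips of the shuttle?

Yes

Yes — this plan uses 15 crossings (≤ 15):
1. Pilot goes to Station Beta with the goose.  [Station Alpha: the duck, the goat, the grain, the lettuce, the pigeon, the rabbit | Station Beta: the goose]
2. Pilot goes back to Station Alpha alone.  [Station Alpha: the duck, the goat, the grain, the lettuce, the pigeon, the rabbit | Station Beta: the goose]
3. Pilot goes to Station Beta with the grain.  [Station Alpha: the duck, the goat, the lettuce, the pigeon, the rabbit | Station Beta: the goose, the grain]
4. Pilot goes back to Station Alpha with the goose.  [Station Alpha: the duck, the goat, the goose, the lettuce, the pigeon, the rabbit | Station Beta: the grain]
5. Pilot goes to Station Beta with the duck.  [Station Alpha: the goat, the goose, the lettuce, the pigeon, the rabbit | Station Beta: the duck, the grain]
6. Pilot goes back to Station Alpha alone.  [Station Alpha: the goat, the goose, the lettuce, the pigeon, the rabbit | Station Beta: the duck, the grain]
7. Pilot goes to Station Beta with the goat.  [Station Alpha: the goose, the lettuce, the pigeon, the rabbit | Station Beta: the duck, the goat, the grain]
8. Pilot goes back to Station Alpha alone.  [Station Alpha: the goose, the lettuce, the pigeon, the rabbit | Station Beta: the duck, the goat, the grain]
9. Pilot goes to Station Beta with the pigeon.  [Station Alpha: the goose, the lettuce, the rabbit | Station Beta: the duck, the goat, the grain, the pigeon]
10. Pilot goes back to Station Alpha alone.  [Station Alpha: the goose, the lettuce, the rabbit | Station Beta: the duck, the goat, the grain, the pigeon]
11. Pilot goes to Station Beta with the lettuce.  [Station Alpha: the goose, the rabbit | Station Beta: the duck, the goat, the grain, the lettuce, the pigeon]
12. Pilot goes back to Station Alpha alone.  [Station Alpha: the goose, the rabbit | Station Beta: the duck, the goat, the grain, the lettuce, the pigeon]
13. Pilot goes to Station Beta with the rabbit.  [Station Alpha: the goose | Station Beta: the duck, the goat, the grain, the lettuce, the pigeon, the rabbit]
14. Pilot goes back to Station Alpha alone.  [Station Alpha: the goose | Station Beta: the duck, the goat, the grain, the lettuce, the pigeon, the rabbit]
15. Pilot goes to Station Beta with the goose.  [Station Alpha: — | Station Beta: the duck, the goat, the goose, the grain, the lettuce, the pigeon, the rabbit]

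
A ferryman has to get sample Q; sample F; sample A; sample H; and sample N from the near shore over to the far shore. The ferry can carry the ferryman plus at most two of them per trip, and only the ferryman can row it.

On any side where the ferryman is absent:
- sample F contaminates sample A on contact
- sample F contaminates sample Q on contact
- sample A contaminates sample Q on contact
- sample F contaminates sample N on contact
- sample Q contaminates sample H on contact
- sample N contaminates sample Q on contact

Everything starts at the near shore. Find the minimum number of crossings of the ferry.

Counting alone: the ferryman can take at most 2 across per trip to the far shore, so moving all 5 needs at least 3 loaded trips out, with a return between consecutive ones — at least 5 crossings.
The safety rule pushes this higher. Following every safe sequence of crossings, the most of the 5 that can be at the far shore as the ferry arrives there on crossing 5 is 4 — never all 5.
So no plan with fewer than 7 crossings exists, and this one achieves 7:
1. Ferryman goes to the far shore with sample F and sample Q.
2. Ferryman goes back to the near shore with sample Q.
3. Ferryman goes to the far shore with sample H and sample Q.
4. Ferryman goes back to the near shore with sample Q.
5. Ferryman goes to the far shore with sample A and sample N.
6. Ferryman goes back to the near shore with sample F.
7. Ferryman goes to the far shore with sample F and sample Q.

7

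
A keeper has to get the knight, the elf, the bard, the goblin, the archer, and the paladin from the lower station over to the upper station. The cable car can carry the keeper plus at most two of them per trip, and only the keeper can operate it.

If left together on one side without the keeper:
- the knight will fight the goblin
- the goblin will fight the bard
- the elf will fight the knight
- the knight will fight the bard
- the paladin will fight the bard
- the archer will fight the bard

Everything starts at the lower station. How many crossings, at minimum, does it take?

Counting alone: the keeper can take at most 2 across per trip to the upper station, so moving all 6 needs at least 3 loaded trips out, with a return between consecutive ones — at least 5 crossings.
The safety rule pushes this higher. Following every safe sequence of crossings, the most of the 6 that can be at the upper station as the cable car arrives there on crossings 5, 7 is 4, 5 respectively — never all 6.
So no plan with fewer than 9 crossings exists, and this one achieves 9:
1. Keeper goes to the upper station with the bard and the knight.  [the lower station: the archer, the elf, the goblin, the paladin | the upper station: the bard, the knight]
2. Keeper goes back to the lower station with the knight.  [the lower station: the archer, the elf, the goblin, the knight, the paladin | the upper station: the bard]
3. Keeper goes to the upper station with the elf and the knight.  [the lower station: the archer, the goblin, the paladin | the upper station: the bard, the elf, the knight]
4. Keeper goes back to the lower station with the knight.  [the lower station: the archer, the goblin, the knight, the paladin | the upper station: the bard, the elf]
5. Keeper goes to the upper station with the archer and the goblin.  [the lower station: the knight, the paladin | the upper station: the archer, the bard, the elf, the goblin]
6. Keeper goes back to the lower station with the bard.  [the lower station: the bard, the knight, the paladin | the upper station: the archer, the elf, the goblin]
7. Keeper goes to the upper station with the knight and the paladin.  [the lower station: the bard | the upper station: the archer, the elf, the goblin, the knight, the paladin]
8. Keeper goes back to the lower station with the knight.  [the lower station: the bard, the knight | the upper station: the archer, the elf, the goblin, the paladin]
9. Keeper goes to the upper station with the bard and the knight.  [the lower station: — | the upper station: the archer, the bard, the elf, the goblin, the knight, the paladin]

9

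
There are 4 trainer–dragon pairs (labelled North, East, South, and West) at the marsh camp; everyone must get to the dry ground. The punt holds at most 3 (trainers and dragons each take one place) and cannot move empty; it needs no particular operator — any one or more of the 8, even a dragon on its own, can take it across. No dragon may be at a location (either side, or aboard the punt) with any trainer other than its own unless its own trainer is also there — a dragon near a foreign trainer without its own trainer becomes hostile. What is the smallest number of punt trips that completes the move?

Counting alone: each trip to the dry ground takes at most 3 across and each return brings at least 1 back, so after t trips out (and t−1 returns) at most 3t − (t−1) of the 8 are across; that first reaches 8 at t = 4, so at least 7 crossings are needed.
The safety rule pushes this higher. Following every safe sequence of crossings, the most of the 8 that can be at the dry ground as the punt arrives there on crossing 7 is 7 — never all 8.
So no plan with fewer than 9 crossings exists, and this one achieves 9:
1. dragon North and trainer North cross → the dry ground.
2. trainer North crosses ← the marsh camp.
3. dragon East, trainer East, and trainer North cross → the dry ground.
4. dragon North and trainer North cross ← the marsh camp.
5. trainer North, trainer South, and trainer West cross → the dry ground.
6. dragon East crosses ← the marsh camp.
7. dragon East and dragon North cross → the dry ground.
8. dragon North crosses ← the marsh camp.
9. dragon North, dragon South, and dragon West cross → the dry ground.

9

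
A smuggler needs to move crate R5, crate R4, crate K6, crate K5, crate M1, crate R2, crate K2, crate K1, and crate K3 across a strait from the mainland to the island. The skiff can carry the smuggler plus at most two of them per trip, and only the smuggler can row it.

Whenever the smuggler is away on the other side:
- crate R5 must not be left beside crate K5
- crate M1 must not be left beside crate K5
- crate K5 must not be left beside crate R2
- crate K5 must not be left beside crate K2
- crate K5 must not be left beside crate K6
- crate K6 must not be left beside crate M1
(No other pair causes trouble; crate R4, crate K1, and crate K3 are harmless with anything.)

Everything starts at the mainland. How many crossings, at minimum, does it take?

Counting alone: the smuggler can take at most 2 across per trip to the island, so moving all 9 needs at least 5 loaded trips out, with a return between consecutive ones — at least 9 crossings.
The safety rule pushes this higher. Following every safe sequence of crossings, the most of the 9 that can be at the island as the skiff arrives there on crossings 9, 11, 13 is 6, 7, 8 respectively — never all 9.
So no plan with fewer than 15 crossings exists, and this one achieves 15:
1. Smuggler goes to the island with crate K5 and crate K6.  [the mainland: crate K1, crate K2, crate K3, crate M1, crate R2, crate R4, crate R5 | the island: crate K5, crate K6]
2. Smuggler goes back to the mainland with crate K6.  [the mainland: crate K1, crate K2, crate K3, crate K6, crate M1, crate R2, crate R4, crate R5 | the island: crate K5]
3. Smuggler goes to the island with crate K6 and crate R5.  [the mainland: crate K1, crate K2, crate K3, crate M1, crate R2, crate R4 | the island: crate K5, crate K6, crate R5]
4. Smuggler goes back to the mainland with crate K5.  [the mainland: crate K1, crate K2, crate K3, crate K5, crate M1, crate R2, crate R4 | the island: crate K6, crate R5]
5. Smuggler goes to the island with crate K5 and crate R4.  [the mainland: crate K1, crate K2, crate K3, crate M1, crate R2 | the island: crate K5, crate K6, crate R4, crate R5]
6. Smuggler goes back to the mainland with crate K5.  [the mainland: crate K1, crate K2, crate K3, crate K5, crate M1, crate R2 | the island: crate K6, crate R4, crate R5]
7. Smuggler goes to the island with crate K5 and crate R2.  [the mainland: crate K1, crate K2, crate K3, crate M1 | the island: crate K5, crate K6, crate R2, crate R4, crate R5]
8. Smuggler goes back to the mainland with crate K5.  [the mainland: crate K1, crate K2, crate K3, crate K5, crate M1 | the island: crate K6, crate R2, crate R4, crate R5]
9. Smuggler goes to the island with crate K2 and crate K5.  [the mainland: crate K1, crate K3, crate M1 | the island: crate K2, crate K5, crate K6, crate R2, crate R4, crate R5]
10. Smuggler goes back to the mainland with crate K5.  [the mainland: crate K1, crate K3, crate K5, crate M1 | the island: crate K2, crate K6, crate R2, crate R4, crate R5]
11. Smuggler goes to the island with crate K1 and crate K5.  [the mainland: crate K3, crate M1 | the island: crate K1, crate K2, crate K5, crate K6, crate R2, crate R4, crate R5]
12. Smuggler goes back to the mainland with crate K5.  [the mainland: crate K3, crate K5, crate M1 | the island: crate K1, crate K2, crate K6, crate R2, crate R4, crate R5]
13. Smuggler goes to the island with crate K3 and crate K5.  [the mainland: crate M1 | the island: crate K1, crate K2, crate K3, crate K5, crate K6, crate R2, crate R4, crate R5]
14. Smuggler goes back to the mainland with crate K5.  [the mainland: crate K5, crate M1 | the island: crate K1, crate K2, crate K3, crate K6, crate R2, crate R4, crate R5]
15. Smuggler goes to the island with crate K5 and crate M1.  [the mainland: — | the island: crate K1, crate K2, crate K3, crate K5, crate K6, crate M1, crate R2, crate R4, crate R5]

15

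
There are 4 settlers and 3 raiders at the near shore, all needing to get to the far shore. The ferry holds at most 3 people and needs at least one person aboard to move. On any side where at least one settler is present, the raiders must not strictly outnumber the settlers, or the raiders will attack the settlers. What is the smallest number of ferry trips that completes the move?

5

Counting alone: each trip to the far shore takes at most 3 across and each return brings at least 1 back, so after t trips out (and t−1 returns) at most 3t − (t−1) of the 7 are across; that first reaches 7 at t = 3, so at least 5 crossings are needed.
The plan below uses exactly 5 crossings, so it is optimal:
1. 3 raiders → the far shore.  (the near shore: 4S 0R; the far shore: 0S 3R)
2. 1 raider ← the near shore.  (the near shore: 4S 1R; the far shore: 0S 2R)
3. 3 settlers → the far shore.  (the near shore: 1S 1R; the far shore: 3S 2R)
4. 1 settler ← the near shore.  (the near shore: 2S 1R; the far shore: 2S 2R)
5. 2 settlers and 1 raider → the far shore.  (the near shore: 0S 0R; the far shore: 4S 3R)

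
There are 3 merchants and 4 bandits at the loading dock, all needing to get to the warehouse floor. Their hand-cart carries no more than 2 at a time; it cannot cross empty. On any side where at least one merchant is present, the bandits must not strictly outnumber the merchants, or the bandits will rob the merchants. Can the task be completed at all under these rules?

No

The bandits already outnumber the merchants at the loading dock before anyone moves, so the starting position itself is disallowed.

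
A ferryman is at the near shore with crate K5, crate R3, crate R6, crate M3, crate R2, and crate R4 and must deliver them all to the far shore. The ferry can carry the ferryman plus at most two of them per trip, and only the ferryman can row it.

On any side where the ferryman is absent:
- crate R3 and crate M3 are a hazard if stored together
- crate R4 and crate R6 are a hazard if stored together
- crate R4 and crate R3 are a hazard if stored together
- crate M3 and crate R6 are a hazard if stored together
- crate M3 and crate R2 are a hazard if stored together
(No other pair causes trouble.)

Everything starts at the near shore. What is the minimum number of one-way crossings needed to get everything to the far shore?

7

Counting alone: the ferryman can take at most 2 across per trip to the far shore, so moving all 6 needs at least 3 loaded trips out, with a return between consecutive ones — at least 5 crossings.
The safety rule pushes this higher. Following every safe sequence of crossings, the most of the 6 that can be at the far shore as the ferry arrives there on crossing 5 is 5 — never all 6.
So no plan with fewer than 7 crossings exists, and this one achieves 7:
1. Ferryman goes to the far shore with crate M3 and crate R4.
2. Ferryman goes back to the near shore alone.
3. Ferryman goes to the far shore with crate K5 and crate R3.
4. Ferryman goes back to the near shore with crate M3 and crate R4.
5. Ferryman goes to the far shore with crate R2 and crate R6.
6. Ferryman goes back to the near shore alone.
7. Ferryman goes to the far shore with crate M3 and crate R4.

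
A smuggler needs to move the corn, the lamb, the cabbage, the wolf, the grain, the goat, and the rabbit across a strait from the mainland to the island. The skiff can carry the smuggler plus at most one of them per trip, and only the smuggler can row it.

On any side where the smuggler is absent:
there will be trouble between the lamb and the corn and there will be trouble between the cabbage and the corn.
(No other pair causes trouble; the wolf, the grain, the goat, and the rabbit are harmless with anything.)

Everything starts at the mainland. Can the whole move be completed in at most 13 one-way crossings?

Counting alone: the smuggler can take at most 1 across per trip to the island, so moving all 7 needs at least 7 loaded trips out, with a return between consecutive ones — at least 13 crossings.
The safety rule pushes this higher. Following every safe sequence of crossings, the most of the 7 that can be at the island as the skiff arrives there on crossing 13 is 6 — never all 7.
So the move cannot be finished within 13 crossings. (The shortest complete plan takes 15:)
1. Smuggler goes to the island with the corn.  [the mainland: the cabbage, the goat, the grain, the lamb, the rabbit, the wolf | the island: the corn]
2. Smuggler goes back to the mainland alone.  [the mainland: the cabbage, the goat, the grain, the lamb, the rabbit, the wolf | the island: the corn]
3. Smuggler goes to the island with the lamb.  [the mainland: the cabbage, the goat, the grain, the rabbit, the wolf | the island: the corn, the lamb]
4. Smuggler goes back to the mainland with the corn.  [the mainland: the cabbage, the corn, the goat, the grain, the rabbit, the wolf | the island: the lamb]
5. Smuggler goes to the island with the cabbage.  [the mainland: the corn, the goat, the grain, the rabbit, the wolf | the island: the cabbage, the lamb]
6. Smuggler goes back to the mainland alone.  [the mainland: the corn, the goat, the grain, the rabbit, the wolf | the island: the cabbage, the lamb]
7. Smuggler goes to the island with the wolf.  [the mainland: the corn, the goat, the grain, the rabbit | the island: the cabbage, the lamb, the wolf]
8. Smuggler goes back to the mainland alone.  [the mainland: the corn, the goat, the grain, the rabbit | the island: the cabbage, the lamb, the wolf]
9. Smuggler goes to the island with the grain.  [the mainland: the corn, the goat, the rabbit | the island: the cabbage, the grain, the lamb, the wolf]
10. Smuggler goes back to the mainland alone.  [the mainland: the corn, the goat, the rabbit | the island: the cabbage, the grain, the lamb, the wolf]
11. Smuggler goes to the island with the goat.  [the mainland: the corn, the rabbit | the island: the cabbage, the goat, the grain, the lamb, the wolf]
12. Smuggler goes back to the mainland alone.  [the mainland: the corn, the rabbit | the island: the cabbage, the goat, the grain, the lamb, the wolf]
13. Smuggler goes to the island with the rabbit.  [the mainland: the corn | the island: the cabbage, the goat, the grain, the lamb, the rabbit, the wolf]
14. Smuggler goes back to the mainland alone.  [the mainland: the corn | the island: the cabbage, the goat, the grain, the lamb, the rabbit, the wolf]
15. Smuggler goes to the island with the corn.  [the mainland: — | the island: the cabbage, the corn, the goat, the grain, the lamb, the rabbit, the wolf]

No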